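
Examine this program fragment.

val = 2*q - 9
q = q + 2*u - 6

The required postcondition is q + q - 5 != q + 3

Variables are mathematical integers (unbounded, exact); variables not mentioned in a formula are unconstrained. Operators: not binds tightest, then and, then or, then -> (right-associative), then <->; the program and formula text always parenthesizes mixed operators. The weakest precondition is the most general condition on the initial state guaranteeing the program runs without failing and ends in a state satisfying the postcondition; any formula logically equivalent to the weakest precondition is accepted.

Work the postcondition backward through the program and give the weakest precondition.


Working backward. After the program, the postcondition q + q - 5 != q + 3 must hold; in canonical form it is q != 8.
Before q := q + 2*u - 6: q + 2*u != 14
Before val := 2*q - 9: q + 2*u != 14
Answer: WP = q + 2*u != 14


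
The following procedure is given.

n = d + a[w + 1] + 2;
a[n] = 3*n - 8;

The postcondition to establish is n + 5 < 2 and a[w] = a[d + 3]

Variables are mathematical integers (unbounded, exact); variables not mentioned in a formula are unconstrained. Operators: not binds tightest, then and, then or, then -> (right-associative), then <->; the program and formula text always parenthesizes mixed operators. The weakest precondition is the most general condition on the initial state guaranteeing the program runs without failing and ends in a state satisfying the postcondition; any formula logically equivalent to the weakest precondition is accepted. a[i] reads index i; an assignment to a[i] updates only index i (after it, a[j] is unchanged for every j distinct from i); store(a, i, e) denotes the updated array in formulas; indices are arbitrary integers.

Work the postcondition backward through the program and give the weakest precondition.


Working backward. After the program, the postcondition n + 5 < 2 and a[w] = a[d + 3] must hold; in canonical form it is n < -3 and a[w] = a[d + 3].
Before a[n] := 3*n - 8: n < -3 and store(a, n, 3*n - 8)[w] = store(a, n, 3*n - 8)[d + 3]
Before n := d + a[w + 1] + 2: a[w + 1] + d < -5 and store(a, a[w + 1] + d + 2, 3*a[w + 1] + 3*d - 2)[w] = store(a, a[w + 1] + d + 2, 3*a[w + 1] + 3*d - 2)[d + 3]
Answer: WP = a[w + 1] + d < -5 and store(a, a[w + 1] + d + 2, 3*a[w + 1] + 3*d - 2)[w] = store(a, a[w + 1] + d + 2, 3*a[w + 1] + 3*d - 2)[d + 3]


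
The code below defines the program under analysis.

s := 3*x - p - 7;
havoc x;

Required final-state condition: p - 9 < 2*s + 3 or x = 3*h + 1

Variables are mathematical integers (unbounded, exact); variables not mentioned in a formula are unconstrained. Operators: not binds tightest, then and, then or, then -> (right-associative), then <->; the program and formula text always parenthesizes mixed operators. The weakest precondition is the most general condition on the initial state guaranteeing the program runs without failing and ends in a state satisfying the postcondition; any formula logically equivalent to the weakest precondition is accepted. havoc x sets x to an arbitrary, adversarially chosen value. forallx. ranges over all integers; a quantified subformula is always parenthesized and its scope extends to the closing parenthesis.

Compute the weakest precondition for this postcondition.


Working backward. After the program, the postcondition p - 9 < 2*s + 3 or x = 3*h + 1 must hold; in canonical form it is p < 2*s + 12 or x = 3*h + 1.
Before havoc x: forall x_1. (p < 2*s + 12 or x_1 = 3*h + 1)
Before s := 3*x - p - 7: forall x_1. (3*p < 6*x - 2 or x_1 = 3*h + 1)
Answer: WP = forall x_1. (3*p < 6*x - 2 or x_1 = 3*h + 1)


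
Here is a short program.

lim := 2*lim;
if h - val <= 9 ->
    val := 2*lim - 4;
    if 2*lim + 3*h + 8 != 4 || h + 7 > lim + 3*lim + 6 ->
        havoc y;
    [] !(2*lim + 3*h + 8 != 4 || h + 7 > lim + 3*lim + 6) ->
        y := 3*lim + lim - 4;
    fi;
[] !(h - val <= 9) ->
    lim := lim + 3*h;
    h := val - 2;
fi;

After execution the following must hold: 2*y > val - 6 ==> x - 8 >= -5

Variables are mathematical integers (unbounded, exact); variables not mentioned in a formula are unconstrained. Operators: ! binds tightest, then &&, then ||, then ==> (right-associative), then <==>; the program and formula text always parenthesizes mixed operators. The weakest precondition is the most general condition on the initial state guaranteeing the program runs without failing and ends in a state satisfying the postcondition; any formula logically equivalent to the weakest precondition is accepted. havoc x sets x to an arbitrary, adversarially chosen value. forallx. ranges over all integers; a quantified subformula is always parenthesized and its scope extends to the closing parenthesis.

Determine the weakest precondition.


Working backward. After the program, the postcondition 2*y > val - 6 ==> x - 8 >= -5 must hold; in canonical form it is 2*y > val - 6 ==> x >= 3.
Then branch requires ((3*h + 2*lim != -4 || h > 4*lim - 1) ==> (forall y_1. (2*y_1 > 2*lim - 10 ==> x >= 3))) && ((!(3*h + 2*lim != -4 || h > 4*lim - 1)) ==> (6*lim > -2 ==> x >= 3)); else branch requires 2*y > val - 6 ==> x >= 3.
Before the if: (h <= val + 9 ==> (((3*h + 2*lim != -4 || h > 4*lim - 1) ==> (forall y_1. (2*y_1 > 2*lim - 10 ==> x >= 3))) && ((!(3*h + 2*lim != -4 || h > 4*lim - 1)) ==> (6*lim > -2 ==> x >= 3)))) && ((!(h <= val + 9)) ==> (2*y > val - 6 ==> x >= 3))
Before lim := 2*lim: (h <= val + 9 ==> (((3*h + 4*lim != -4 || h > 8*lim - 1) ==> (forall y_1. (2*y_1 > 4*lim - 10 ==> x >= 3))) && ((!(3*h + 4*lim != -4 || h > 8*lim - 1)) ==> (12*lim > -2 ==> x >= 3)))) && ((!(h <= val + 9)) ==> (2*y > val - 6 ==> x >= 3))
Answer: WP = (h <= val + 9 ==> (((3*h + 4*lim != -4 || h > 8*lim - 1) ==> (forall y_1. (2*y_1 > 4*lim - 10 ==> x >= 3))) && ((!(3*h + 4*lim != -4 || h > 8*lim - 1)) ==> (12*lim > -2 ==> x >= 3)))) && ((!(h <= val + 9)) ==> (2*y > val - 6 ==> x >= 3))


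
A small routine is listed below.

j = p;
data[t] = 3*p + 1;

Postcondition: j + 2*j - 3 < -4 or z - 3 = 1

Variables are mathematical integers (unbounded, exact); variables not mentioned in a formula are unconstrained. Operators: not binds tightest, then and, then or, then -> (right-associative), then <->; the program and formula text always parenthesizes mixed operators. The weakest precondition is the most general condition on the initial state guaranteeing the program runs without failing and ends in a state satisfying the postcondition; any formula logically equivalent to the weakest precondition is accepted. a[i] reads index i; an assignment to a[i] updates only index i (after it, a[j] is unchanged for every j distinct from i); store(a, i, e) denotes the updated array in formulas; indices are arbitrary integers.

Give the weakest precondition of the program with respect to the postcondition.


Working backward. After the program, the postcondition j + 2*j - 3 < -4 or z - 3 = 1 must hold; in canonical form it is 3*j < -1 or z = 4.
Before data[t] := 3*p + 1: 3*j < -1 or z = 4
Before j := p: 3*p < -1 or z = 4
Answer: WP = 3*p < -1 or z = 4


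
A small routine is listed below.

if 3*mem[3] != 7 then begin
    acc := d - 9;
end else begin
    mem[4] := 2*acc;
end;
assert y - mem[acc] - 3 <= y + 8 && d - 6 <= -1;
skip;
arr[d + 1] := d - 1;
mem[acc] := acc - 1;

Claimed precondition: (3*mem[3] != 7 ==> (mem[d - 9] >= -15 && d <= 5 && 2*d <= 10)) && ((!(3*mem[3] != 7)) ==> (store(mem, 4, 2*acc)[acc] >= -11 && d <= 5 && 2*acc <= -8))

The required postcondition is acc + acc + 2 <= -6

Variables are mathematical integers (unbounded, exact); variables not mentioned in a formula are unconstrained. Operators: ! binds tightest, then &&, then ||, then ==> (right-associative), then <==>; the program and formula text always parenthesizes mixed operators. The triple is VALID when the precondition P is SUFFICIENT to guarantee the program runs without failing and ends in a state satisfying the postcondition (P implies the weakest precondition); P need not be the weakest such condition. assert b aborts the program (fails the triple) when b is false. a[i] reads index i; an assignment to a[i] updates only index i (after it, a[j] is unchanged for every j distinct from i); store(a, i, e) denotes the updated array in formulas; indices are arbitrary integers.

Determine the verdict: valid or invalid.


Working backward. After the program, the postcondition acc + acc + 2 <= -6 must hold; in canonical form it is 2*acc <= -8.
Before mem[acc] := acc - 1: 2*acc <= -8
Before arr[d + 1] := d - 1: 2*acc <= -8
Before skip: 2*acc <= -8
Before assert y - mem[acc] - 3 <= y + 8 && d - 6 <= -1: mem[acc] >= -11 && d <= 5 && 2*acc <= -8
Then branch requires mem[d - 9] >= -11 && d <= 5 && 2*d <= 10; else branch requires store(mem, 4, 2*acc)[acc] >= -11 && d <= 5 && 2*acc <= -8.
Before the if: (3*mem[3] != 7 ==> (mem[d - 9] >= -11 && d <= 5 && 2*d <= 10)) && ((!(3*mem[3] != 7)) ==> (store(mem, 4, 2*acc)[acc] >= -11 && d <= 5 && 2*acc <= -8))
The weakest precondition is (3*mem[3] != 7 ==> (mem[d - 9] >= -11 && d <= 5 && 2*d <= 10)) && ((!(3*mem[3] != 7)) ==> (store(mem, 4, 2*acc)[acc] >= -11 && d <= 5 && 2*acc <= -8)).
Check whether (3*mem[3] != 7 ==> (mem[d - 9] >= -15 && d <= 5 && 2*d <= 10)) && ((!(3*mem[3] != 7)) ==> (store(mem, 4, 2*acc)[acc] >= -11 && d <= 5 && 2*acc <= -8)) implies it.
Countermodel: at the initial state acc = 0, d = 5, mem = {[-4] = -12, [0] = -12, [3] = -12, [4] = -12, elsewhere -12}, the precondition holds but the weakest precondition fails.
Answer: invalid


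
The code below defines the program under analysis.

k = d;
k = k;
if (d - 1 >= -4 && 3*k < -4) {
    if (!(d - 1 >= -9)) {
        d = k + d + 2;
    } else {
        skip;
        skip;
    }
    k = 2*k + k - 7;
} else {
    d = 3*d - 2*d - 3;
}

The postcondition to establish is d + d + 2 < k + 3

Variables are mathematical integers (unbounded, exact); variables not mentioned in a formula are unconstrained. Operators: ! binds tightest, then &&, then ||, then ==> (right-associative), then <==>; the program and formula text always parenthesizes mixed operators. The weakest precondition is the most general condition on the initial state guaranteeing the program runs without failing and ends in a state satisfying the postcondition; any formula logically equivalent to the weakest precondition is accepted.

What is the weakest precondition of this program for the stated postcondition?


Working backward. After the program, the postcondition d + d + 2 < k + 3 must hold; in canonical form it is 2*d < k + 1.
Then branch requires ((!(d >= -8)) ==> 2*d < k - 10) && (d >= -8 ==> 2*d < 3*k - 6); else branch requires 2*d < k + 7.
Before the if: ((d >= -3 && 3*k < -4) ==> (((!(d >= -8)) ==> 2*d < k - 10) && (d >= -8 ==> 2*d < 3*k - 6))) && ((!(d >= -3 && 3*k < -4)) ==> 2*d < k + 7)
Before k := k: ((d >= -3 && 3*k < -4) ==> (((!(d >= -8)) ==> 2*d < k - 10) && (d >= -8 ==> 2*d < 3*k - 6))) && ((!(d >= -3 && 3*k < -4)) ==> 2*d < k + 7)
Before k := d: ((d >= -3 && 3*d < -4) ==> (((!(d >= -8)) ==> d < -10) && (d >= -8 ==> d > 6))) && ((!(d >= -3 && 3*d < -4)) ==> d < 7)
Answer: WP = ((d >= -3 && 3*d < -4) ==> (((!(d >= -8)) ==> d < -10) && (d >= -8 ==> d > 6))) && ((!(d >= -3 && 3*d < -4)) ==> d < 7)


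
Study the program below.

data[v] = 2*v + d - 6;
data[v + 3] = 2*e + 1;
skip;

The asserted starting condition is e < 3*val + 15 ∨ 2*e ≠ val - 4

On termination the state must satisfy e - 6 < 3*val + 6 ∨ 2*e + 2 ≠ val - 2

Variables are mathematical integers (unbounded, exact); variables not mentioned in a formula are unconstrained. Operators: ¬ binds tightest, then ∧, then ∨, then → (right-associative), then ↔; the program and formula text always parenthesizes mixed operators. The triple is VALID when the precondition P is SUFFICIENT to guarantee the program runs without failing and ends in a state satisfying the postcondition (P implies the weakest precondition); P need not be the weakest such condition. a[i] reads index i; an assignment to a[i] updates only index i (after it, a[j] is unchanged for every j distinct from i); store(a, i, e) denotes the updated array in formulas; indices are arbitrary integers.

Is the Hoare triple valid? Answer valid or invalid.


Working backward. After the program, the postcondition e - 6 < 3*val + 6 ∨ 2*e + 2 ≠ val - 2 must hold; in canonical form it is e < 3*val + 12 ∨ 2*e ≠ val - 4.
Before skip: e < 3*val + 12 ∨ 2*e ≠ val - 4
Before data[v + 3] := 2*e + 1: e < 3*val + 12 ∨ 2*e ≠ val - 4
Before data[v] := 2*v + d - 6: e < 3*val + 12 ∨ 2*e ≠ val - 4
The weakest precondition is e < 3*val + 12 ∨ 2*e ≠ val - 4.
Check whether e < 3*val + 15 ∨ 2*e ≠ val - 4 implies it.
Countermodel: at the initial state e = -5, val = -6, the precondition holds but the weakest precondition fails.
Answer: invalid


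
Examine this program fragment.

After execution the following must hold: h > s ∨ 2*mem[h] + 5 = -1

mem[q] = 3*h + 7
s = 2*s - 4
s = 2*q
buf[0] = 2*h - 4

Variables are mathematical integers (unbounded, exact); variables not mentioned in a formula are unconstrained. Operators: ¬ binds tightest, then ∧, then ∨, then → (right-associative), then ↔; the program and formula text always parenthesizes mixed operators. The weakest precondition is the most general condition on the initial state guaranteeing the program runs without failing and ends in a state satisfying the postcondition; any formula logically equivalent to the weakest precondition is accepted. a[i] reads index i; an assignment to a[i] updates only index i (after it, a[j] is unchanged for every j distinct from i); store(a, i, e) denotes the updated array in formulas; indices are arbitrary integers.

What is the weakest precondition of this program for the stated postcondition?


Working backward. After the program, the postcondition h > s ∨ 2*mem[h] + 5 = -1 must hold; in canonical form it is h > s ∨ 2*mem[h] = -6.
Before buf[0] := 2*h - 4: h > s ∨ 2*mem[h] = -6
Before s := 2*q: h > 2*q ∨ 2*mem[h] = -6
Before s := 2*s - 4: h > 2*q ∨ 2*mem[h] = -6
Before mem[q] := 3*h + 7: h > 2*q ∨ 2*store(mem, q, 3*h + 7)[h] = -6
Answer: WP = h > 2*q ∨ 2*store(mem, q, 3*h + 7)[h] = -6


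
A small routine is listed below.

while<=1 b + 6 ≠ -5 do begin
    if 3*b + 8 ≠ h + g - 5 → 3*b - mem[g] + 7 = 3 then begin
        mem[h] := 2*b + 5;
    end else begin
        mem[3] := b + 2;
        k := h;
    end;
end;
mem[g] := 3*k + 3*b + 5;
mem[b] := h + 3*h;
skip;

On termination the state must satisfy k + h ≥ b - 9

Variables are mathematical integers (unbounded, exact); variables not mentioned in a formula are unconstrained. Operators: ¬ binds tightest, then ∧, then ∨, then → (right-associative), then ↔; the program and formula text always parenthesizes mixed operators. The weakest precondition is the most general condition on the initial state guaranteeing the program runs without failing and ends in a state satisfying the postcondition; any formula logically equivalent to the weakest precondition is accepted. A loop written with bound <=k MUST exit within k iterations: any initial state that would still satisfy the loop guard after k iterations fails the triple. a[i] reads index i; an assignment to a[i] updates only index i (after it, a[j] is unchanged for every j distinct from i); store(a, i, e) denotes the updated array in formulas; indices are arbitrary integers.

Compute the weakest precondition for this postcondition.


Working backward. After the program, the postcondition k + h ≥ b - 9 must hold; in canonical form it is h + k ≥ b - 9.
Before skip: h + k ≥ b - 9
Before mem[b] := h + 3*h: h + k ≥ b - 9
Before mem[g] := 3*k + 3*b + 5: h + k ≥ b - 9
Before the loop (bound <=1), unroll the exhaustion recursion (WP_0 = exit-now case; WP_j = one more guarded iteration, up to j = 1):
  WP_0: (¬(b ≠ -11)) ∧ h + k ≥ b - 9
  WP_1: (b ≠ -11 → (((3*b ≠ g + h - 13 → 3*b = mem[g] - 4) → ((¬(b ≠ -11)) ∧ h + k ≥ b - 9)) ∧ ((¬(3*b ≠ g + h - 13 → 3*b = mem[g] - 4)) → ((¬(b ≠ -11)) ∧ 2*h ≥ b - 9)))) ∧ ((¬(b ≠ -11)) → h + k ≥ b - 9)
So before the loop: (b ≠ -11 → (((3*b ≠ g + h - 13 → 3*b = mem[g] - 4) → ((¬(b ≠ -11)) ∧ h + k ≥ b - 9)) ∧ ((¬(3*b ≠ g + h - 13 → 3*b = mem[g] - 4)) → ((¬(b ≠ -11)) ∧ 2*h ≥ b - 9)))) ∧ ((¬(b ≠ -11)) → h + k ≥ b - 9)
Answer: WP = (b ≠ -11 → (((3*b ≠ g + h - 13 → 3*b = mem[g] - 4) → ((¬(b ≠ -11)) ∧ h + k ≥ b - 9)) ∧ ((¬(3*b ≠ g + h - 13 → 3*b = mem[g] - 4)) → ((¬(b ≠ -11)) ∧ 2*h ≥ b - 9)))) ∧ ((¬(b ≠ -11)) → h + k ≥ b - 9)


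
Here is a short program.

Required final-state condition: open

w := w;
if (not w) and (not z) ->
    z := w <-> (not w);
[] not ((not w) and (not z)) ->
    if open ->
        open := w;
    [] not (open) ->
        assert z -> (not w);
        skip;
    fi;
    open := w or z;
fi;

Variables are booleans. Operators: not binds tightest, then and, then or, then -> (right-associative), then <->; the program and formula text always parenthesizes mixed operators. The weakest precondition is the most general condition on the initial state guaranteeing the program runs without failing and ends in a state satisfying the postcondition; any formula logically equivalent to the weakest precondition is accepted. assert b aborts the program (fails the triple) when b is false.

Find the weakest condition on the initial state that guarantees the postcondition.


Working backward. After the program, open must hold.
Then branch requires open; else branch requires (open -> (w or z)) and ((not open) -> ((z -> (not w)) and (w or z))).
Before the if: (((not w) and (not z)) -> open) and ((not ((not w) and (not z))) -> ((open -> (w or z)) and ((not open) -> ((z -> (not w)) and (w or z)))))
Before w := w: (((not w) and (not z)) -> open) and ((not ((not w) and (not z))) -> ((open -> (w or z)) and ((not open) -> ((z -> (not w)) and (w or z)))))
Answer: WP = (((not w) and (not z)) -> open) and ((not ((not w) and (not z))) -> ((open -> (w or z)) and ((not open) -> ((z -> (not w)) and (w or z)))))


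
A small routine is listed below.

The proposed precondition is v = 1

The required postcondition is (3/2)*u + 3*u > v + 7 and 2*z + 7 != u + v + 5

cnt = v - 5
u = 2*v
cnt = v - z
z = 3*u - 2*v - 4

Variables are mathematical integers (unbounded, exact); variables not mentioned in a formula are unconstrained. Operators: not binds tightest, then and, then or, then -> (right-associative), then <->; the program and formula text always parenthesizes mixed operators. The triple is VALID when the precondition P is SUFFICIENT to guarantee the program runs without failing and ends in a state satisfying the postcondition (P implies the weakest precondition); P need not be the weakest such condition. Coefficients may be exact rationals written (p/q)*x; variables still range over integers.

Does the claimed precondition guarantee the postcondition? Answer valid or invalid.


Working backward. After the program, the postcondition (3/2)*u + 3*u > v + 7 and 2*z + 7 != u + v + 5 must hold; in canonical form it is (9/2)*u > v + 7 and 2*z != u + v - 2.
Before z := 3*u - 2*v - 4: (9/2)*u > v + 7 and 5*u != 5*v + 6
Before cnt := v - z: (9/2)*u > v + 7 and 5*u != 5*v + 6
Before u := 2*v: 8*v > 7 and 5*v != 6
Before cnt := v - 5: 8*v > 7 and 5*v != 6
The weakest precondition is 8*v > 7 and 5*v != 6.
Check whether v = 1 implies it.
Every state satisfying the precondition satisfies the weakest precondition: the implication holds.
Answer: valid


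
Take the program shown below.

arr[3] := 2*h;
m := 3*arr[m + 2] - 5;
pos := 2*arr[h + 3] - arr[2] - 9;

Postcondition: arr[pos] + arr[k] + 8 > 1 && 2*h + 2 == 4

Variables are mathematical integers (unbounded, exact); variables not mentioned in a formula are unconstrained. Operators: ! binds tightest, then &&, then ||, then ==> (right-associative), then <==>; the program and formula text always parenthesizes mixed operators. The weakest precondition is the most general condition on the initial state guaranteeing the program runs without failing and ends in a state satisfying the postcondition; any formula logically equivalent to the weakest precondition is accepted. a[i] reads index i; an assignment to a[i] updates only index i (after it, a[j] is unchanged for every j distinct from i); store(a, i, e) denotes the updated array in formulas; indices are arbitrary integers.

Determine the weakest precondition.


Working backward. After the program, the postcondition arr[pos] + arr[k] + 8 > 1 && 2*h + 2 == 4 must hold; in canonical form it is arr[k] + arr[pos] > -7 && 2*h == 2.
Before pos := 2*arr[h + 3] - arr[2] - 9: arr[2*arr[h + 3] - arr[2] - 9] + arr[k] > -7 && 2*h == 2
Before m := 3*arr[m + 2] - 5: arr[2*arr[h + 3] - arr[2] - 9] + arr[k] > -7 && 2*h == 2
Before arr[3] := 2*h: store(arr, 3, 2*h)[-arr[2] + 2*store(arr, 3, 2*h)[h + 3] - 9] + store(arr, 3, 2*h)[k] > -7 && 2*h == 2
Answer: WP = store(arr, 3, 2*h)[-arr[2] + 2*store(arr, 3, 2*h)[h + 3] - 9] + store(arr, 3, 2*h)[k] > -7 && 2*h == 2


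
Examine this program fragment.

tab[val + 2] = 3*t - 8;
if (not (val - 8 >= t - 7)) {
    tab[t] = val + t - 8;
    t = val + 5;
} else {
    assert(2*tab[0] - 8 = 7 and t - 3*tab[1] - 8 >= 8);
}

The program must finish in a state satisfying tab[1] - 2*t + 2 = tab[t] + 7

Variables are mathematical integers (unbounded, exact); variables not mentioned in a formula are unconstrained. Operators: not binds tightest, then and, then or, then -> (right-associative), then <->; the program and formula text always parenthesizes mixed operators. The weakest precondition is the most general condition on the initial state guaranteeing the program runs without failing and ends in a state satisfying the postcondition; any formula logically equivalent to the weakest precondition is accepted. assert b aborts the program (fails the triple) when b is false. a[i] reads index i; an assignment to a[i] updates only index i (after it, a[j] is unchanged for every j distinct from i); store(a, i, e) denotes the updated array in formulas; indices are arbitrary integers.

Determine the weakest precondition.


Working backward. After the program, the postcondition tab[1] - 2*t + 2 = tab[t] + 7 must hold; in canonical form it is tab[1] = tab[t] + 2*t + 5.
Then branch requires store(tab, t, t + val - 8)[1] = store(tab, t, t + val - 8)[val + 5] + 2*val + 15; else branch requires 2*tab[0] = 15 and t >= 3*tab[1] + 16 and tab[1] = tab[t] + 2*t + 5.
Before the if: ((not (val >= t + 1)) -> store(tab, t, t + val - 8)[1] = store(tab, t, t + val - 8)[val + 5] + 2*val + 15) and (val >= t + 1 -> (2*tab[0] = 15 and t >= 3*tab[1] + 16 and tab[1] = tab[t] + 2*t + 5))
Before tab[val + 2] := 3*t - 8: ((not (val >= t + 1)) -> store(store(tab, val + 2, 3*t - 8), t, t + val - 8)[1] = store(store(tab, val + 2, 3*t - 8), t, t + val - 8)[val + 5] + 2*val + 15) and (val >= t + 1 -> (2*store(tab, val + 2, 3*t - 8)[0] = 15 and t >= 3*store(tab, val + 2, 3*t - 8)[1] + 16 and store(tab, val + 2, 3*t - 8)[1] = store(tab, val + 2, 3*t - 8)[t] + 2*t + 5))
Answer: WP = ((not (val >= t + 1)) -> store(store(tab, val + 2, 3*t - 8), t, t + val - 8)[1] = store(store(tab, val + 2, 3*t - 8), t, t + val - 8)[val + 5] + 2*val + 15) and (val >= t + 1 -> (2*store(tab, val + 2, 3*t - 8)[0] = 15 and t >= 3*store(tab, val + 2, 3*t - 8)[1] + 16 and store(tab, val + 2, 3*t - 8)[1] = store(tab, val + 2, 3*t - 8)[t] + 2*t + 5))


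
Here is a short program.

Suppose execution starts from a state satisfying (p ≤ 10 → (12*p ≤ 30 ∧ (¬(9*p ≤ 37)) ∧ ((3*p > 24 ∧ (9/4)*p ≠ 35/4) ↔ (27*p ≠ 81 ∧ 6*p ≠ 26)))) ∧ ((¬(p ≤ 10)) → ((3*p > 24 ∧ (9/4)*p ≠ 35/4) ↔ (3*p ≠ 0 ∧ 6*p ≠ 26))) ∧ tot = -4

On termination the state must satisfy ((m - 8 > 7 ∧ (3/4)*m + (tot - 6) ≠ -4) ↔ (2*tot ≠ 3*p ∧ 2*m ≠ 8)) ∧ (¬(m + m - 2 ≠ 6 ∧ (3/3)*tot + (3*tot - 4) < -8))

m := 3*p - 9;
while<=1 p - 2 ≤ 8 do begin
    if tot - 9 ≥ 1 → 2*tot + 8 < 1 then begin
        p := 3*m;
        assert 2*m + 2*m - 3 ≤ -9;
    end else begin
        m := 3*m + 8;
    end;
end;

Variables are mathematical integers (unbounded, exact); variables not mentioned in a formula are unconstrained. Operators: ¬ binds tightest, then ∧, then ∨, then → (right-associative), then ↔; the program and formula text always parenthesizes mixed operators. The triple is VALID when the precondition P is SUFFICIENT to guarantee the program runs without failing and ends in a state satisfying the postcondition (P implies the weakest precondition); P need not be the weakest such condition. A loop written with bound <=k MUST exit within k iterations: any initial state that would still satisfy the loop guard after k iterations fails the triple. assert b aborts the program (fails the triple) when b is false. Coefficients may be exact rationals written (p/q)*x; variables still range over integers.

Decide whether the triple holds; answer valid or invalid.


Working backward. After the program, the postcondition ((m - 8 > 7 ∧ (3/4)*m + (tot - 6) ≠ -4) ↔ (2*tot ≠ 3*p ∧ 2*m ≠ 8)) ∧ (¬(m + m - 2 ≠ 6 ∧ (3/3)*tot + (3*tot - 4) < -8)) must hold; in canonical form it is ((m > 15 ∧ (3/4)*m + tot ≠ 2) ↔ (2*tot ≠ 3*p ∧ 2*m ≠ 8)) ∧ (¬(2*m ≠ 8 ∧ 4*tot < -4)).
Before the loop (bound <=1), unroll the exhaustion recursion (WP_0 = exit-now case; WP_j = one more guarded iteration, up to j = 1):
  WP_0: (¬(p ≤ 10)) ∧ ((m > 15 ∧ (3/4)*m + tot ≠ 2) ↔ (2*tot ≠ 3*p ∧ 2*m ≠ 8)) ∧ (¬(2*m ≠ 8 ∧ 4*tot < -4))
  WP_1: (p ≤ 10 → (((tot ≥ 10 → 2*tot < -7) → (4*m ≤ -6 ∧ (¬(3*m ≤ 10)) ∧ ((m > 15 ∧ (3/4)*m + tot ≠ 2) ↔ (2*tot ≠ 9*m ∧ 2*m ≠ 8)) ∧ (¬(2*m ≠ 8 ∧ 4*tot < -4)))) ∧ ((¬(tot ≥ 10 → 2*tot < -7)) → ((¬(p ≤ 10)) ∧ ((3*m > 7 ∧ (9/4)*m + tot ≠ -4) ↔ (2*tot ≠ 3*p ∧ 6*m ≠ -8)) ∧ (¬(6*m ≠ -8 ∧ 4*tot < -4)))))) ∧ ((¬(p ≤ 10)) → (((m > 15 ∧ (3/4)*m + tot ≠ 2) ↔ (2*tot ≠ 3*p ∧ 2*m ≠ 8)) ∧ (¬(2*m ≠ 8 ∧ 4*tot < -4))))
So before the loop: (p ≤ 10 → (((tot ≥ 10 → 2*tot < -7) → (4*m ≤ -6 ∧ (¬(3*m ≤ 10)) ∧ ((m > 15 ∧ (3/4)*m + tot ≠ 2) ↔ (2*tot ≠ 9*m ∧ 2*m ≠ 8)) ∧ (¬(2*m ≠ 8 ∧ 4*tot < -4)))) ∧ ((¬(tot ≥ 10 → 2*tot < -7)) → ((¬(p ≤ 10)) ∧ ((3*m > 7 ∧ (9/4)*m + tot ≠ -4) ↔ (2*tot ≠ 3*p ∧ 6*m ≠ -8)) ∧ (¬(6*m ≠ -8 ∧ 4*tot < -4)))))) ∧ ((¬(p ≤ 10)) → (((m > 15 ∧ (3/4)*m + tot ≠ 2) ↔ (2*tot ≠ 3*p ∧ 2*m ≠ 8)) ∧ (¬(2*m ≠ 8 ∧ 4*tot < -4))))
Before m := 3*p - 9: (p ≤ 10 → (((tot ≥ 10 → 2*tot < -7) → (12*p ≤ 30 ∧ (¬(9*p ≤ 37)) ∧ ((3*p > 24 ∧ (9/4)*p + tot ≠ 35/4) ↔ (2*tot ≠ 27*p - 81 ∧ 6*p ≠ 26)) ∧ (¬(6*p ≠ 26 ∧ 4*tot < -4)))) ∧ ((¬(tot ≥ 10 → 2*tot < -7)) → ((¬(p ≤ 10)) ∧ ((9*p > 34 ∧ (27/4)*p + tot ≠ 65/4) ↔ (2*tot ≠ 3*p ∧ 18*p ≠ 46)) ∧ (¬(18*p ≠ 46 ∧ 4*tot < -4)))))) ∧ ((¬(p ≤ 10)) → (((3*p > 24 ∧ (9/4)*p + tot ≠ 35/4) ↔ (2*tot ≠ 3*p ∧ 6*p ≠ 26)) ∧ (¬(6*p ≠ 26 ∧ 4*tot < -4))))
The weakest precondition is (p ≤ 10 → (((tot ≥ 10 → 2*tot < -7) → (12*p ≤ 30 ∧ (¬(9*p ≤ 37)) ∧ ((3*p > 24 ∧ (9/4)*p + tot ≠ 35/4) ↔ (2*tot ≠ 27*p - 81 ∧ 6*p ≠ 26)) ∧ (¬(6*p ≠ 26 ∧ 4*tot < -4)))) ∧ ((¬(tot ≥ 10 → 2*tot < -7)) → ((¬(p ≤ 10)) ∧ ((9*p > 34 ∧ (27/4)*p + tot ≠ 65/4) ↔ (2*tot ≠ 3*p ∧ 18*p ≠ 46)) ∧ (¬(18*p ≠ 46 ∧ 4*tot < -4)))))) ∧ ((¬(p ≤ 10)) → (((3*p > 24 ∧ (9/4)*p + tot ≠ 35/4) ↔ (2*tot ≠ 3*p ∧ 6*p ≠ 26)) ∧ (¬(6*p ≠ 26 ∧ 4*tot < -4)))).
Check whether (p ≤ 10 → (12*p ≤ 30 ∧ (¬(9*p ≤ 37)) ∧ ((3*p > 24 ∧ (9/4)*p ≠ 35/4) ↔ (27*p ≠ 81 ∧ 6*p ≠ 26)))) ∧ ((¬(p ≤ 10)) → ((3*p > 24 ∧ (9/4)*p ≠ 35/4) ↔ (3*p ≠ 0 ∧ 6*p ≠ 26))) ∧ tot = -4 implies it.
Countermodel: at the initial state p = 11, tot = -4, the precondition holds but the weakest precondition fails.
Answer: invalid


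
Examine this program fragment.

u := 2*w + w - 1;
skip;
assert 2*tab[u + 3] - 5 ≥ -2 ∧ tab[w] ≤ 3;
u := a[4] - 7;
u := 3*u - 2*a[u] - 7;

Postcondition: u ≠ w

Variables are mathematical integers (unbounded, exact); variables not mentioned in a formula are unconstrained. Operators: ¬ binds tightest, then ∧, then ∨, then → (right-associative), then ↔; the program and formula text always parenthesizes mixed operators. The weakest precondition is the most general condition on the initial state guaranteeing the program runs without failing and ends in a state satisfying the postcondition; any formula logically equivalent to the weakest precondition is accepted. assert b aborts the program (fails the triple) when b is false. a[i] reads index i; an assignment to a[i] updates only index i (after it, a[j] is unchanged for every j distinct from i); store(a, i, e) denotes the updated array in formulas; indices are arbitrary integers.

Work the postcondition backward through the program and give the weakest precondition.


Working backward. After the program, u ≠ w must hold.
Before u := 3*u - 2*a[u] - 7: 3*u ≠ 2*a[u] + w + 7
Before u := a[4] - 7: 3*a[4] ≠ 2*a[a[4] - 7] + w + 28
Before assert 2*tab[u + 3] - 5 ≥ -2 ∧ tab[w] ≤ 3: 2*tab[u + 3] ≥ 3 ∧ tab[w] ≤ 3 ∧ 3*a[4] ≠ 2*a[a[4] - 7] + w + 28
Before skip: 2*tab[u + 3] ≥ 3 ∧ tab[w] ≤ 3 ∧ 3*a[4] ≠ 2*a[a[4] - 7] + w + 28
Before u := 2*w + w - 1: 2*tab[3*w + 2] ≥ 3 ∧ tab[w] ≤ 3 ∧ 3*a[4] ≠ 2*a[a[4] - 7] + w + 28
Answer: WP = 2*tab[3*w + 2] ≥ 3 ∧ tab[w] ≤ 3 ∧ 3*a[4] ≠ 2*a[a[4] - 7] + w + 28


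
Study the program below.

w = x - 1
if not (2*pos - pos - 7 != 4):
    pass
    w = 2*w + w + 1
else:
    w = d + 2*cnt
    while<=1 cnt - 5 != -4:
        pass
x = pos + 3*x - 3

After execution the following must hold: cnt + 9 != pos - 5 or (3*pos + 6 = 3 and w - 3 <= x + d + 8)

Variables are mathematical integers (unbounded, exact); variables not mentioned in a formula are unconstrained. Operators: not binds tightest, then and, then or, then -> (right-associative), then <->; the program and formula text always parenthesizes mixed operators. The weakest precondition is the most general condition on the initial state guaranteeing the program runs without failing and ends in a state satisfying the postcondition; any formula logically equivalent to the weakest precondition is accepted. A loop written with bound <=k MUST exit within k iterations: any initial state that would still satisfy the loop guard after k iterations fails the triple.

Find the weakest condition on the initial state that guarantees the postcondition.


Working backward. After the program, the postcondition cnt + 9 != pos - 5 or (3*pos + 6 = 3 and w - 3 <= x + d + 8) must hold; in canonical form it is cnt != pos - 14 or (3*pos = -3 and w <= d + x + 11).
Before x := pos + 3*x - 3: cnt != pos - 14 or (3*pos = -3 and w <= d + pos + 3*x + 8)
Then branch requires cnt != pos - 14 or (3*pos = -3 and 3*w <= d + pos + 3*x + 7); else branch requires (cnt != 1 -> ((not (cnt != 1)) and (cnt != pos - 14 or (3*pos = -3 and 2*cnt <= pos + 3*x + 8)))) and ((not (cnt != 1)) -> (cnt != pos - 14 or (3*pos = -3 and 2*cnt <= pos + 3*x + 8))).
Before the if: ((not (pos != 11)) -> (cnt != pos - 14 or (3*pos = -3 and 3*w <= d + pos + 3*x + 7))) and (pos != 11 -> ((cnt != 1 -> ((not (cnt != 1)) and (cnt != pos - 14 or (3*pos = -3 and 2*cnt <= pos + 3*x + 8)))) and ((not (cnt != 1)) -> (cnt != pos - 14 or (3*pos = -3 and 2*cnt <= pos + 3*x + 8)))))
Before w := x - 1: ((not (pos != 11)) -> (cnt != pos - 14 or (3*pos = -3 and d + pos >= -10))) and (pos != 11 -> ((cnt != 1 -> ((not (cnt != 1)) and (cnt != pos - 14 or (3*pos = -3 and 2*cnt <= pos + 3*x + 8)))) and ((not (cnt != 1)) -> (cnt != pos - 14 or (3*pos = -3 and 2*cnt <= pos + 3*x + 8)))))
Answer: WP = ((not (pos != 11)) -> (cnt != pos - 14 or (3*pos = -3 and d + pos >= -10))) and (pos != 11 -> ((cnt != 1 -> ((not (cnt != 1)) and (cnt != pos - 14 or (3*pos = -3 and 2*cnt <= pos + 3*x + 8)))) and ((not (cnt != 1)) -> (cnt != pos - 14 or (3*pos = -3 and 2*cnt <= pos + 3*x + 8)))))


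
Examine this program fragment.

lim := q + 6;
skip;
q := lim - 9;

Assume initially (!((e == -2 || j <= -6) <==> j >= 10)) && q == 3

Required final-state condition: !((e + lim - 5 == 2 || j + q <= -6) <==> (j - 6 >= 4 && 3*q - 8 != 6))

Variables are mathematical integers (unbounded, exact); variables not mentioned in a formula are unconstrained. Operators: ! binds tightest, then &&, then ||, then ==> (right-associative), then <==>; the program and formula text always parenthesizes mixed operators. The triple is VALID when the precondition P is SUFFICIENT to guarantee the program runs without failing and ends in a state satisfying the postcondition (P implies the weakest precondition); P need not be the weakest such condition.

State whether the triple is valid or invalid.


Working backward. After the program, the postcondition !((e + lim - 5 == 2 || j + q <= -6) <==> (j - 6 >= 4 && 3*q - 8 != 6)) must hold; in canonical form it is !((e + lim == 7 || j + q <= -6) <==> (j >= 10 && 3*q != 14)).
Before q := lim - 9: !((e + lim == 7 || j + lim <= 3) <==> (j >= 10 && 3*lim != 41))
Before skip: !((e + lim == 7 || j + lim <= 3) <==> (j >= 10 && 3*lim != 41))
Before lim := q + 6: !((e + q == 1 || j + q <= -3) <==> (j >= 10 && 3*q != 23))
The weakest precondition is !((e + q == 1 || j + q <= -3) <==> (j >= 10 && 3*q != 23)).
Check whether (!((e == -2 || j <= -6) <==> j >= 10)) && q == 3 implies it.
Every state satisfying the precondition satisfies the weakest precondition: the implication holds.
Answer: valid


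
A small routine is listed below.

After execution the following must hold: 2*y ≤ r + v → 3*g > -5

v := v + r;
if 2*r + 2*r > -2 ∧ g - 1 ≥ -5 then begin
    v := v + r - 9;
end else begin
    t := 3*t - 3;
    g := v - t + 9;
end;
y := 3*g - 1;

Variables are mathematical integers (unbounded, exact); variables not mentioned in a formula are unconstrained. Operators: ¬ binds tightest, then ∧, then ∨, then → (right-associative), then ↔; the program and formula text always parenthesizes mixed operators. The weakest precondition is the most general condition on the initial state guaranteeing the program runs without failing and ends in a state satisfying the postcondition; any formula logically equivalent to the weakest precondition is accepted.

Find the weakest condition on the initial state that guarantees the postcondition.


Working backward. After the program, 2*y ≤ r + v → 3*g > -5 must hold.
Before y := 3*g - 1: 6*g ≤ r + v + 2 → 3*g > -5
Then branch requires 6*g ≤ 2*r + v - 7 → 3*g > -5; else branch requires 5*v ≤ r + 18*t - 70 → 3*v > 9*t - 41.
Before the if: ((4*r > -2 ∧ g ≥ -4) → (6*g ≤ 2*r + v - 7 → 3*g > -5)) ∧ ((¬(4*r > -2 ∧ g ≥ -4)) → (5*v ≤ r + 18*t - 70 → 3*v > 9*t - 41))
Before v := v + r: ((4*r > -2 ∧ g ≥ -4) → (6*g ≤ 3*r + v - 7 → 3*g > -5)) ∧ ((¬(4*r > -2 ∧ g ≥ -4)) → (4*r + 5*v ≤ 18*t - 70 → 3*r + 3*v > 9*t - 41))
Answer: WP = ((4*r > -2 ∧ g ≥ -4) → (6*g ≤ 3*r + v - 7 → 3*g > -5)) ∧ ((¬(4*r > -2 ∧ g ≥ -4)) → (4*r + 5*v ≤ 18*t - 70 → 3*r + 3*v > 9*t - 41))


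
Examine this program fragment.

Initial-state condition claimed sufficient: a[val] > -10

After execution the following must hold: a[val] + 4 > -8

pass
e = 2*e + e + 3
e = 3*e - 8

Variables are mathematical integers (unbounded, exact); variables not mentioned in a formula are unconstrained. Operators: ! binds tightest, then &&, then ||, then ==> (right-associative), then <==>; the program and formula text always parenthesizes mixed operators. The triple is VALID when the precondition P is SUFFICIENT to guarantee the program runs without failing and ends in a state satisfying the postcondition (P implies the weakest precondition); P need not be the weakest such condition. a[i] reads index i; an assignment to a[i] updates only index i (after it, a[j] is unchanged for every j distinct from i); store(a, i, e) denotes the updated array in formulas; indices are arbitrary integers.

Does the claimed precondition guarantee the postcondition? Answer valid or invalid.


Working backward. After the program, the postcondition a[val] + 4 > -8 must hold; in canonical form it is a[val] > -12.
Before e := 3*e - 8: a[val] > -12
Before e := 2*e + e + 3: a[val] > -12
Before skip: a[val] > -12
The weakest precondition is a[val] > -12.
Check whether a[val] > -10 implies it.
Every state satisfying the precondition satisfies the weakest precondition: the implication holds.
Answer: valid


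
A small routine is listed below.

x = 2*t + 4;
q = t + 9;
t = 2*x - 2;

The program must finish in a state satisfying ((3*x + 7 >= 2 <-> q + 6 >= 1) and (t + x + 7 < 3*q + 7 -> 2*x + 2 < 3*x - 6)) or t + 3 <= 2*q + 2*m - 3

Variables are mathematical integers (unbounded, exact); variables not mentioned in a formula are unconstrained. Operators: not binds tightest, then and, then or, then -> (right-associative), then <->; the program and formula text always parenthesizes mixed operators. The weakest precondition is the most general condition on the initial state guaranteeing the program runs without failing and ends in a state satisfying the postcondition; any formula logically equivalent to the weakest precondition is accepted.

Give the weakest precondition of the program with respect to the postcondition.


Working backward. After the program, the postcondition ((3*x + 7 >= 2 <-> q + 6 >= 1) and (t + x + 7 < 3*q + 7 -> 2*x + 2 < 3*x - 6)) or t + 3 <= 2*q + 2*m - 3 must hold; in canonical form it is ((3*x >= -5 <-> q >= -5) and (t + x < 3*q -> x > 8)) or t <= 2*m + 2*q - 6.
Before t := 2*x - 2: ((3*x >= -5 <-> q >= -5) and (3*x < 3*q + 2 -> x > 8)) or 2*x <= 2*m + 2*q - 4
Before q := t + 9: ((3*x >= -5 <-> t >= -14) and (3*x < 3*t + 29 -> x > 8)) or 2*x <= 2*m + 2*t + 14
Before x := 2*t + 4: ((6*t >= -17 <-> t >= -14) and (3*t < 17 -> 2*t > 4)) or 2*t <= 2*m + 6
Answer: WP = ((6*t >= -17 <-> t >= -14) and (3*t < 17 -> 2*t > 4)) or 2*t <= 2*m + 6


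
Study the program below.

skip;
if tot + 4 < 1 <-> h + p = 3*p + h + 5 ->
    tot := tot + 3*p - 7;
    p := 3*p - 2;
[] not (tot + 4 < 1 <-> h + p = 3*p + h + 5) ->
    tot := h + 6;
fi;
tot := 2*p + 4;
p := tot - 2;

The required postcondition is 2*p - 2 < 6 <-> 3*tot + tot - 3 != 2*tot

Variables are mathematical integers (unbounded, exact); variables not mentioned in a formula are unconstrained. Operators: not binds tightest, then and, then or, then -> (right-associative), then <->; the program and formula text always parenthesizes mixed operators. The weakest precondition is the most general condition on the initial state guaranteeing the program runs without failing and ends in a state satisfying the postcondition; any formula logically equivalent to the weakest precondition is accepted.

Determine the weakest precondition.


Working backward. After the program, the postcondition 2*p - 2 < 6 <-> 3*tot + tot - 3 != 2*tot must hold; in canonical form it is 2*p < 8 <-> 2*tot != 3.
Before p := tot - 2: 2*tot < 12 <-> 2*tot != 3
Before tot := 2*p + 4: 4*p < 4 <-> 4*p != -5
Then branch requires 12*p < 12 <-> 12*p != 3; else branch requires 4*p < 4 <-> 4*p != -5.
Before the if: ((tot < -3 <-> 2*p = -5) -> (12*p < 12 <-> 12*p != 3)) and ((not (tot < -3 <-> 2*p = -5)) -> (4*p < 4 <-> 4*p != -5))
Before skip: ((tot < -3 <-> 2*p = -5) -> (12*p < 12 <-> 12*p != 3)) and ((not (tot < -3 <-> 2*p = -5)) -> (4*p < 4 <-> 4*p != -5))
Answer: WP = ((tot < -3 <-> 2*p = -5) -> (12*p < 12 <-> 12*p != 3)) and ((not (tot < -3 <-> 2*p = -5)) -> (4*p < 4 <-> 4*p != -5))


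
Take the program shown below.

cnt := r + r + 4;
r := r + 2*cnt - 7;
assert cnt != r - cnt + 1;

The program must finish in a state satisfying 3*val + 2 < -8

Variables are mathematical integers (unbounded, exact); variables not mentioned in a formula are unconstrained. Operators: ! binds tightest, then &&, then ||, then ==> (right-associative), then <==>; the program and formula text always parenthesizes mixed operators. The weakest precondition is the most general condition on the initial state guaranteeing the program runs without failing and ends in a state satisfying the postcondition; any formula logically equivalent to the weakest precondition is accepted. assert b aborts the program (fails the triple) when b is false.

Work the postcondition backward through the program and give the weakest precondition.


Working backward. After the program, the postcondition 3*val + 2 < -8 must hold; in canonical form it is 3*val < -10.
Before assert cnt != r - cnt + 1: 2*cnt != r + 1 && 3*val < -10
Before r := r + 2*cnt - 7: r != 6 && 3*val < -10
Before cnt := r + r + 4: r != 6 && 3*val < -10
Answer: WP = r != 6 && 3*val < -10
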